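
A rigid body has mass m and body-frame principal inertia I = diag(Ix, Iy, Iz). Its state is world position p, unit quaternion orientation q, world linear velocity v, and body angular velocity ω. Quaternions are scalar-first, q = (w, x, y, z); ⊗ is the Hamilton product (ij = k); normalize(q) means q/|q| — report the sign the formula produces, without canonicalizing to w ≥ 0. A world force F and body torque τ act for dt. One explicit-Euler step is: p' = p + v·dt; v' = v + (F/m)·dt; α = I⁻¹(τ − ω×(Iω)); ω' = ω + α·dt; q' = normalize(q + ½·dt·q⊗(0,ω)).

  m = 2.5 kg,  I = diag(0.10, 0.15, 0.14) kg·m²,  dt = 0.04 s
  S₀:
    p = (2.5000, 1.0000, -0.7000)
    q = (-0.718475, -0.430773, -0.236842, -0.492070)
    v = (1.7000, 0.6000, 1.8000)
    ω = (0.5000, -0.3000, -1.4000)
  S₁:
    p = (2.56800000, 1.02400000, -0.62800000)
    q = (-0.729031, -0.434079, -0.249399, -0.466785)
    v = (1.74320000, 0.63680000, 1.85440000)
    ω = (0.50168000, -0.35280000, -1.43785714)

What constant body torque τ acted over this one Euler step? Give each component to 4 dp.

τ = (0.0000, -0.1700, -0.1400)

rate change Δω = (0.00168000, -0.05280000, -0.03785714)
gyro term ω₀×Iω₀ = (-0.0042, 0.0280, -0.0075)
I·α + gyro = (0.0000, -0.1700, -0.1400)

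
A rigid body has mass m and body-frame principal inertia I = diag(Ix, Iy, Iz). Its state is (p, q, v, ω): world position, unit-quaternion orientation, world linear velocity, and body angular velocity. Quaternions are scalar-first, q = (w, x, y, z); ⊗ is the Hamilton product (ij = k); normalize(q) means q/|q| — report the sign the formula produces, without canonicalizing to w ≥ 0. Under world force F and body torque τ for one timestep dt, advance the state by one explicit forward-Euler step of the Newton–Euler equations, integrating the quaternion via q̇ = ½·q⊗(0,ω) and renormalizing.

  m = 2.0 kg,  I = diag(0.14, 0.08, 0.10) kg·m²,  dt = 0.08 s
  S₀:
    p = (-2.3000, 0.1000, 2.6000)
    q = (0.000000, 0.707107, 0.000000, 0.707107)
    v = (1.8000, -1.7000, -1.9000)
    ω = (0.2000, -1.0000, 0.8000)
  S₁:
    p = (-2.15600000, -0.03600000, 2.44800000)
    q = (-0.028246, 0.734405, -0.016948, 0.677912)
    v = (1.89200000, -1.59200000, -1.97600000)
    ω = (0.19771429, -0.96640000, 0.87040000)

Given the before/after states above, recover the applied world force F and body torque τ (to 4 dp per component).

Δv = v₁−v₀ = (0.09200000, 0.10800000, -0.07600000)
m·(v₁−v₀)/dt = (2.3000, 2.7000, -1.9000)
Δω = ω₁−ω₀ = (-0.00228571, 0.03360000, 0.07040000)
precession coupling = (-0.0160, 0.0064, 0.0120)
I·α + gyro = (-0.0200, 0.0400, 0.1000)

F = (2.3000, 2.7000, -1.9000)
τ = (-0.0200, 0.0400, 0.1000)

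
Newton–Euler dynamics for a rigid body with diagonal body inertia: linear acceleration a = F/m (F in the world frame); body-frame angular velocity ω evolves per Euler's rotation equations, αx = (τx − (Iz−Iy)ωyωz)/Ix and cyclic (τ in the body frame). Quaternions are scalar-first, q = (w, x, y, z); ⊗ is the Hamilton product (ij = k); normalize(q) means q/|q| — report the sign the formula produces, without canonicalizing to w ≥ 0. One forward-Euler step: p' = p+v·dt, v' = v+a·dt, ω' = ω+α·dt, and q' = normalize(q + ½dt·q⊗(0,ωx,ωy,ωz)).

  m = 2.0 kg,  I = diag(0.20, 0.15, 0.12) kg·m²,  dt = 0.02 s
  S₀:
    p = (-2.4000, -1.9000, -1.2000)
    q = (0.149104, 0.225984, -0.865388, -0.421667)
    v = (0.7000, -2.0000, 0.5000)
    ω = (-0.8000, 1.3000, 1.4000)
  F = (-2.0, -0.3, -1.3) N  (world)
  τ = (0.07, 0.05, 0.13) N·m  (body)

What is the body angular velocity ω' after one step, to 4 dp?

α = I⁻¹(τ − ω×Iω) = (0.6230, 0.9307, 0.6500)
ω + α·dt = (-0.7875, 1.3186, 1.4130)

ω' = (-0.7875, 1.3186, 1.4130)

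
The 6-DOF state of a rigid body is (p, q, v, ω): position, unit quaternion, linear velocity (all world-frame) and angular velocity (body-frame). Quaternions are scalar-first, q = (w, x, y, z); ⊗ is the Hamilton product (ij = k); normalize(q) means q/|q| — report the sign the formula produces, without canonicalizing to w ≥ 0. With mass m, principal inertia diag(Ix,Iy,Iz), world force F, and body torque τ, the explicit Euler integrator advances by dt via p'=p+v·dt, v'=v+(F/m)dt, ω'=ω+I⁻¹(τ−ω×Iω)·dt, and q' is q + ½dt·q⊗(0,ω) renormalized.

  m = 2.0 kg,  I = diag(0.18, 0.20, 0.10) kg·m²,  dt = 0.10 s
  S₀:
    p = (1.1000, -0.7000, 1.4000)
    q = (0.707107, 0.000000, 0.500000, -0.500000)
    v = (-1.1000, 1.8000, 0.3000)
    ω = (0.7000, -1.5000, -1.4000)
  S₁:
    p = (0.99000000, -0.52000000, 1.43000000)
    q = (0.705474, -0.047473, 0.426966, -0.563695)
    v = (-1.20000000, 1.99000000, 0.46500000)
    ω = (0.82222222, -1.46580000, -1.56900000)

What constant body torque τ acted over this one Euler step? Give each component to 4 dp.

τ = (0.0100, -0.0100, -0.1900)

Δω = ω₁−ω₀ = (0.12222222, 0.03420000, -0.16900000)
precession coupling = (-0.2100, -0.0784, -0.0210)
τ = I·(Δω/dt) + ω₀×(Iω₀) = (0.0100, -0.0100, -0.1900)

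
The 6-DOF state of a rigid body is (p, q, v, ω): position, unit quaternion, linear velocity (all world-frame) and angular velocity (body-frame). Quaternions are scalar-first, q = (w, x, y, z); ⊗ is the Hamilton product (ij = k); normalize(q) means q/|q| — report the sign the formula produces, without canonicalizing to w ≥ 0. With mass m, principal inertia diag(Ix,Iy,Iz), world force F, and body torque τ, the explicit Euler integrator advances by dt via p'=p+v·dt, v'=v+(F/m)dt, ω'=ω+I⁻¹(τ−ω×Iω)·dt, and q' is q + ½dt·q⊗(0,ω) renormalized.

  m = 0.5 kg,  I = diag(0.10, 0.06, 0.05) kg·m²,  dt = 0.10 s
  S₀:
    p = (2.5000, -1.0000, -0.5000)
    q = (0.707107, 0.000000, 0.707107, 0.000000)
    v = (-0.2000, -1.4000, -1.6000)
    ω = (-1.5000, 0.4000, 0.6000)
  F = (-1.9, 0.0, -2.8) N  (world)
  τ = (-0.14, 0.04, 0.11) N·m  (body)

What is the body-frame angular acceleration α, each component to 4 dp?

α = (-1.3760, 1.4167, 1.7200)

ω×(Iω) gyroscopic = (-0.0024, -0.0450, 0.0240)
(τ − ω×Iω)/I = (-1.3760, 1.4167, 1.7200)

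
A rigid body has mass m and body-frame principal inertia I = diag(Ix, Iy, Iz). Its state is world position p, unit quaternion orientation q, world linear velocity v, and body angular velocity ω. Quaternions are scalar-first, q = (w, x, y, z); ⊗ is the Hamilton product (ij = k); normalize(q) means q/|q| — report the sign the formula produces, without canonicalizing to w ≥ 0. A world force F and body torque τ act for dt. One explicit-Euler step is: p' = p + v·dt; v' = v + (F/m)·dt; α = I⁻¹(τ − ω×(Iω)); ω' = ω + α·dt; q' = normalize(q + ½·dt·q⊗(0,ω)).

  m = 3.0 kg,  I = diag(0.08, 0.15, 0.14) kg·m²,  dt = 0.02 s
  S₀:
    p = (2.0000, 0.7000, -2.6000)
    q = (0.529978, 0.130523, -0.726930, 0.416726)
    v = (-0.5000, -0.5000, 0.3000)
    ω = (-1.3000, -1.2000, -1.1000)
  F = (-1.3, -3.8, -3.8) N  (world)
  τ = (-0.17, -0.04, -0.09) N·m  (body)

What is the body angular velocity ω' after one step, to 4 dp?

ω×(Iω) gyroscopic = (-0.0132, -0.0858, 0.1092)
α = I⁻¹(τ − ω×Iω) = (-1.9600, 0.3053, -1.4229)
ω + α·dt = (-1.3392, -1.1939, -1.1285)

ω' = (-1.3392, -1.1939, -1.1285)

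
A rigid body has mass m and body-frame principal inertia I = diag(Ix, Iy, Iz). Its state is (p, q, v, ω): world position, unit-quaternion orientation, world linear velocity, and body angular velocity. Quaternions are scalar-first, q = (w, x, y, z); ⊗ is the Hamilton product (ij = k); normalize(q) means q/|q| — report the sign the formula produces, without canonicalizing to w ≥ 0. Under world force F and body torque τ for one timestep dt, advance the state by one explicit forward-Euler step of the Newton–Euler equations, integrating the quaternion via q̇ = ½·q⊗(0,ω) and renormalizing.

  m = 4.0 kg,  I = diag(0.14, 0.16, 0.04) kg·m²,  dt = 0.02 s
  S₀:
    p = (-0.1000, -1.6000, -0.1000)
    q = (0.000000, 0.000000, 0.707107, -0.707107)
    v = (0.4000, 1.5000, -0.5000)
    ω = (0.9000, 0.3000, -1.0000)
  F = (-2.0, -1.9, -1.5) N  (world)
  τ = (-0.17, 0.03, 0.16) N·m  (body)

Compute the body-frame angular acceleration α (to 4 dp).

α = (-1.4714, 0.7500, 3.8650)

precession coupling ω×(Iω) = (0.0360, -0.0900, 0.0054)
(τ − ω×Iω)/I = (-1.4714, 0.7500, 3.8650)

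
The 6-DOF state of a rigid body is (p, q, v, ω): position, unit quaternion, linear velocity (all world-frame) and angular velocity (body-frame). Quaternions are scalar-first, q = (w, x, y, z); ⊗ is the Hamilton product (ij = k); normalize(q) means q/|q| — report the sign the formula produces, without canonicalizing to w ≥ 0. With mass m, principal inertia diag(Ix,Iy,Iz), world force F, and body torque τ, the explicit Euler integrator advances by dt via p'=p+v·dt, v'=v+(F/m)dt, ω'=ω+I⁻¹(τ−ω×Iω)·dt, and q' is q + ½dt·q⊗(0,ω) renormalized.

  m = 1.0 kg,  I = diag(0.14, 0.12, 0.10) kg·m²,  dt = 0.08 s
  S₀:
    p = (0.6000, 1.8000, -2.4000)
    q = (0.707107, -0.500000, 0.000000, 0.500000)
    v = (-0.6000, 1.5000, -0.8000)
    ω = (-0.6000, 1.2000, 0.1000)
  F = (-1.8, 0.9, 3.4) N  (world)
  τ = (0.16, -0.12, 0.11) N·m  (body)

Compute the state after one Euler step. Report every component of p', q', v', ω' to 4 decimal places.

ω×(Iω) gyroscopic = (-0.0024, -0.0024, 0.0144)
angular accel α = (1.1600, -0.9800, 0.9560)
new body rate ω' = (-0.5072, 1.1216, 0.1765)
q⊗(0,ω) = (-0.3500000, -1.0242642, 0.5985284, -0.5292893)
updated quaternion q' = (0.6921, -0.5402, 0.0239, 0.4781)
a = (-1.8000, 0.9000, 3.4000)
new position p' = (0.5520, 1.9200, -2.4640)
v' = v + a·dt = (-0.7440, 1.5720, -0.5280)

p' = (0.5520, 1.9200, -2.4640)
q' = (0.6921, -0.5402, 0.0239, 0.4781)
v' = (-0.7440, 1.5720, -0.5280)
ω' = (-0.5072, 1.1216, 0.1765)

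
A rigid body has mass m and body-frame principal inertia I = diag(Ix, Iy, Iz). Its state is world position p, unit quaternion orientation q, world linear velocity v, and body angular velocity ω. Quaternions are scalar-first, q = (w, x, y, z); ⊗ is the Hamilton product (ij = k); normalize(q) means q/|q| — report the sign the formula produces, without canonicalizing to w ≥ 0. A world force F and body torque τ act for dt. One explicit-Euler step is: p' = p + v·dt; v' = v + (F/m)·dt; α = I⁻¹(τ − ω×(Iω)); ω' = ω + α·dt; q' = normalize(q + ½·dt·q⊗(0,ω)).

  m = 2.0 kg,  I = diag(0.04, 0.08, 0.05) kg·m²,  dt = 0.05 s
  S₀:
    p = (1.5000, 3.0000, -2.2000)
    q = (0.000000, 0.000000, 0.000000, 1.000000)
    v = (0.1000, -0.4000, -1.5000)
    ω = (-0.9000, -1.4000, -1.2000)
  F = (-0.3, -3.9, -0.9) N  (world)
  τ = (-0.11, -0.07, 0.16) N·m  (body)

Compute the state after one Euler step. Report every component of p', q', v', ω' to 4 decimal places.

p' = (1.5050, 2.9800, -2.2750)
q' = (0.0300, 0.0350, -0.0225, 0.9987)
v' = (0.0925, -0.4975, -1.5225)
ω' = (-0.9745, -1.4370, -1.0904)

gyro term ω×Iω = (-0.0504, -0.0108, 0.0504)
α = I⁻¹(τ − ω×Iω) = (-1.4900, -0.7400, 2.1920)
new body rate ω' = (-0.9745, -1.4370, -1.0904)
Hamilton product q⊗(0,ω) = (1.2000000, 1.4000000, -0.9000000, 0.0000000)
q + ½dt·q⊗(0,ω), renormalized = (0.0300, 0.0350, -0.0225, 0.9987)
a = F/m = (-0.1500, -1.9500, -0.4500)
p' = p + v·dt = (1.5050, 2.9800, -2.2750)
new velocity v' = (0.0925, -0.4975, -1.5225)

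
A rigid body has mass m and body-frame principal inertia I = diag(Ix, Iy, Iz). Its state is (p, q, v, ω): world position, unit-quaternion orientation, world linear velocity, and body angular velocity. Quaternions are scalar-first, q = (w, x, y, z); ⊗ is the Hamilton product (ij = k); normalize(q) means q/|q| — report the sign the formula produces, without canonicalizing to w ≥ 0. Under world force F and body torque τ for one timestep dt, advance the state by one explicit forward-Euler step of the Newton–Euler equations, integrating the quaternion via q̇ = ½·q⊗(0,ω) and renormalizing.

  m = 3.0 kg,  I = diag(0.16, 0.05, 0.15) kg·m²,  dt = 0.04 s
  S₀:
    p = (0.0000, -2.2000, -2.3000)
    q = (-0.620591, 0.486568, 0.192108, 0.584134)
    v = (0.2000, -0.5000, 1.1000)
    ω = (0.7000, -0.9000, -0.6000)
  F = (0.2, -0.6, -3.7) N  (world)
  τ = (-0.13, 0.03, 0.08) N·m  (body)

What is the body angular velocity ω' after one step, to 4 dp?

ω×(Iω) gyroscopic = (0.0540, -0.0042, 0.0693)
α = I⁻¹(τ − ω×Iω) = (-1.1500, 0.6840, 0.0713)
ω + α·dt = (0.6540, -0.8726, -0.5971)

ω' = (0.6540, -0.8726, -0.5971)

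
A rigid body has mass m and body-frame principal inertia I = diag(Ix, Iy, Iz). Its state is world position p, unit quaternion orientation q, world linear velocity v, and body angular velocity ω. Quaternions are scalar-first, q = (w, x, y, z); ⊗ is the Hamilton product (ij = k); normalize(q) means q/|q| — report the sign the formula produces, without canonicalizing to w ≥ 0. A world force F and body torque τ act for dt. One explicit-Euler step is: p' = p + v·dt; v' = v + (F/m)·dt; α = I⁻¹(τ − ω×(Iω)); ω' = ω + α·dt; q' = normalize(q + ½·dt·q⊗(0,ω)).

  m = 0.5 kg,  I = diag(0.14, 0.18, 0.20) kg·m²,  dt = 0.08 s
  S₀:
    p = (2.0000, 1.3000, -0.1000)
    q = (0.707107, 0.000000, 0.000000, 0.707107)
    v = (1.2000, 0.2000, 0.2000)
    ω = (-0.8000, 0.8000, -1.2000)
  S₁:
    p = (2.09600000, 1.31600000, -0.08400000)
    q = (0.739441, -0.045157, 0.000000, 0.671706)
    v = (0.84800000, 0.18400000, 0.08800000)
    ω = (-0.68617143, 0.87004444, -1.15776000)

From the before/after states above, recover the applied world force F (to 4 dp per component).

F = (-2.2000, -0.1000, -0.7000)

v₁ − v₀ = (-0.35200000, -0.01600000, -0.11200000)
applied force F = (-2.2000, -0.1000, -0.7000)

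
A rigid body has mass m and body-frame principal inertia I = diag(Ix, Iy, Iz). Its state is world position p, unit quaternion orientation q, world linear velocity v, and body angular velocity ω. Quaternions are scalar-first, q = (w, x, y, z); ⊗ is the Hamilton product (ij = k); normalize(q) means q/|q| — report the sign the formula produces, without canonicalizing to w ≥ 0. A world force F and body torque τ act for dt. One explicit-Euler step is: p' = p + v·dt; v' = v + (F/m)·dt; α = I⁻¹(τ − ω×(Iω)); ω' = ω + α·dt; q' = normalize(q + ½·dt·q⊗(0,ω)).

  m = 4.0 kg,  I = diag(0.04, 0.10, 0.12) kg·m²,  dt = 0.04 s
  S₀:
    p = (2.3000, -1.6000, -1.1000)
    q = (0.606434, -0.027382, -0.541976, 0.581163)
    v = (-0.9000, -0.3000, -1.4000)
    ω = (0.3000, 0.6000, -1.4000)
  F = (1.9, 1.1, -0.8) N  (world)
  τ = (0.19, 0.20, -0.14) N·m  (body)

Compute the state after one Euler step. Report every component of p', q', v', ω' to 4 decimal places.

precession coupling ω×(Iω) = (-0.0168, 0.0336, 0.0108)
angular accel α = (5.1700, 1.6640, -1.2567)
ω + α·dt = (0.5068, 0.6666, -1.4503)
2q̇ = q⊗(0,ω) = (1.1470284, 0.5919988, 0.4998745, -0.7028440)
q' = normalize(q + ½dt·q⊗(0,ω)) = (0.6291, -0.0155, -0.5317, 0.5668)
p + v·dt = (2.2640, -1.6120, -1.1560)
v' = v + a·dt = (-0.8810, -0.2890, -1.4080)

p' = (2.2640, -1.6120, -1.1560)
q' = (0.6291, -0.0155, -0.5317, 0.5668)
v' = (-0.8810, -0.2890, -1.4080)
ω' = (0.5068, 0.6666, -1.4503)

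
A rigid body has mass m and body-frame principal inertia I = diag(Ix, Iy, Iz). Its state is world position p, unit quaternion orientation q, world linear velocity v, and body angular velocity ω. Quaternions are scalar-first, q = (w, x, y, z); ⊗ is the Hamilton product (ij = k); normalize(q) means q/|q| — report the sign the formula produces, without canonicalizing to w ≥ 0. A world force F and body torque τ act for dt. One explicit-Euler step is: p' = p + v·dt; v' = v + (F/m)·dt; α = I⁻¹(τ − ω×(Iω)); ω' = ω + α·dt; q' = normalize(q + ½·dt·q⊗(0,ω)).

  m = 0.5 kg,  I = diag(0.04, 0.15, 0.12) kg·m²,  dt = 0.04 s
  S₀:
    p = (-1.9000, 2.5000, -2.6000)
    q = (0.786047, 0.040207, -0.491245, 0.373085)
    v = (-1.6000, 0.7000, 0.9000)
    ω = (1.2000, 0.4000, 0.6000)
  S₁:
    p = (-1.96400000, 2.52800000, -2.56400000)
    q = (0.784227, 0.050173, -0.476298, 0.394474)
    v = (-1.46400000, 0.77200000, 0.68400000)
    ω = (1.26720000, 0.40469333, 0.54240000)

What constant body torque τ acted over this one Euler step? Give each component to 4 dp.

Δω = ω₁−ω₀ = (0.06720000, 0.00469333, -0.05760000)
I·α + gyro = (0.0600, -0.0400, -0.1200)

τ = (0.0600, -0.0400, -0.1200)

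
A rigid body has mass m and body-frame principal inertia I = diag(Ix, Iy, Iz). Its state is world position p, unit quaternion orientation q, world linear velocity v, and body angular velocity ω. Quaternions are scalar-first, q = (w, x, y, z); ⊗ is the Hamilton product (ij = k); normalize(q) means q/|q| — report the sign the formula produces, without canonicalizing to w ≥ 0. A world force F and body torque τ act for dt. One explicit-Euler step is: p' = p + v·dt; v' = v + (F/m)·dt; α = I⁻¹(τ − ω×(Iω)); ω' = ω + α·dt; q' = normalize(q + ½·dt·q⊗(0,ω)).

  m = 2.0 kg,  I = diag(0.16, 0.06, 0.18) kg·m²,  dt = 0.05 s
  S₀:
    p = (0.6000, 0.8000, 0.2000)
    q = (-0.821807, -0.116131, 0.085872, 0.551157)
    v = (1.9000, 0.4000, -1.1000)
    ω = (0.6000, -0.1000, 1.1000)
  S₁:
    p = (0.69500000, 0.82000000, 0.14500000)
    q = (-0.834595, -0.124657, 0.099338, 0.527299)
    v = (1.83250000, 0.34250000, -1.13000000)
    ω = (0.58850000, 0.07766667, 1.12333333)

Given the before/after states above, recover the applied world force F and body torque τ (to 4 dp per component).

F = (-2.7000, -2.3000, -1.2000)
τ = (-0.0500, 0.2000, 0.0900)

velocity change Δv = (-0.06750000, -0.05750000, -0.03000000)
m·(v₁−v₀)/dt = (-2.7000, -2.3000, -1.2000)
rate change Δω = (-0.01150000, 0.17766667, 0.02333333)
precession coupling = (-0.0132, -0.0132, 0.0060)
τ = I·(Δω/dt) + ω₀×(Iω₀) = (-0.0500, 0.2000, 0.0900)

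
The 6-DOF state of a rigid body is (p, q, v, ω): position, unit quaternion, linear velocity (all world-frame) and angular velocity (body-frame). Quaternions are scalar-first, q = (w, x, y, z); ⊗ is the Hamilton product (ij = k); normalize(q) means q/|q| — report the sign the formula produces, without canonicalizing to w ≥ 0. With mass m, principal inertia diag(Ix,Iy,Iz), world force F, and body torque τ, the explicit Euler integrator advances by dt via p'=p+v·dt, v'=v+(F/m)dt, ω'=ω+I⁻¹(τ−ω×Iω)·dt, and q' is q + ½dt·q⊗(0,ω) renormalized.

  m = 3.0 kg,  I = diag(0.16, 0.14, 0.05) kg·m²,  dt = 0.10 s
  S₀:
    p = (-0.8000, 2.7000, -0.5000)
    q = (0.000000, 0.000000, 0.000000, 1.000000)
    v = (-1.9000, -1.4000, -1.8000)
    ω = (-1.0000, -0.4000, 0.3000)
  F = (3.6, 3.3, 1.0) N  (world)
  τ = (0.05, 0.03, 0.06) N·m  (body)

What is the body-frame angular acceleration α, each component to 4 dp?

α = (0.2450, 0.4500, 1.3600)

gyro term ω×Iω = (0.0108, -0.0330, -0.0080)
angular accel α = (0.2450, 0.4500, 1.3600)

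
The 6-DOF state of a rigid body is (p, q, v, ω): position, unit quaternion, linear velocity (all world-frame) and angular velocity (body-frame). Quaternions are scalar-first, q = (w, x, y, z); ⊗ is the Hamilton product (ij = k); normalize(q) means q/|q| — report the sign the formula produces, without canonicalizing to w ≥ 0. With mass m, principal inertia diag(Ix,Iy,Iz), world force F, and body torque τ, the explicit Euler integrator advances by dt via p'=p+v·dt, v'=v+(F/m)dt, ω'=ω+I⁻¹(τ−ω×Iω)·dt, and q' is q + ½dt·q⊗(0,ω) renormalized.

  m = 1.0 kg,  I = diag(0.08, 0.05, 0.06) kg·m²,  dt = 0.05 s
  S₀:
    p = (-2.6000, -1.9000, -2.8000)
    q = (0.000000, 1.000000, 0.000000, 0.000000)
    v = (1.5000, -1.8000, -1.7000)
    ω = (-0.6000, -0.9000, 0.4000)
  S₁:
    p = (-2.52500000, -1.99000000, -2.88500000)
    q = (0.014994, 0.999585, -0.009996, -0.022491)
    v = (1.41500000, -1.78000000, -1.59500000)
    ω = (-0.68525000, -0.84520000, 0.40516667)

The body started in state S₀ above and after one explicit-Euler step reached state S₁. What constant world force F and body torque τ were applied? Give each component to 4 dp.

rate change Δω = (-0.08525000, 0.05480000, 0.00516667)
precession coupling = (-0.0036, -0.0048, -0.0162)
I·α + gyro = (-0.1400, 0.0500, -0.0100)
v₁ − v₀ = (-0.08500000, 0.02000000, 0.10500000)
F = m·Δv/dt = (-1.7000, 0.4000, 2.1000)

F = (-1.7000, 0.4000, 2.1000)
τ = (-0.1400, 0.0500, -0.0100)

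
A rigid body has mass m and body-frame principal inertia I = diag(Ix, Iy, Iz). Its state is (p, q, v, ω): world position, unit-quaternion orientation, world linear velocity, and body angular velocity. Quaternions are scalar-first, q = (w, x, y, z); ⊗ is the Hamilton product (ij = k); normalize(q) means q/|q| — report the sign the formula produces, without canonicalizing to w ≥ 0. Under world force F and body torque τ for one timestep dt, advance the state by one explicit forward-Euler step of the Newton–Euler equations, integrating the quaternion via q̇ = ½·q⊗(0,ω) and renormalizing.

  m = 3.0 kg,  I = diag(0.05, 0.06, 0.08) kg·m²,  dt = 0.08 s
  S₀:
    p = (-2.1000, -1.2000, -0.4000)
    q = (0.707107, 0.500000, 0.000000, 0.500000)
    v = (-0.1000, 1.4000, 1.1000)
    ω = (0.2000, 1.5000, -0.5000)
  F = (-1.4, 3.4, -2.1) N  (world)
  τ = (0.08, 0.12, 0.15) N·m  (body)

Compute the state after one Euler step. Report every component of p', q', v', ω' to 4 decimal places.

a = F/m = (-0.4667, 1.1333, -0.7000)
new position p' = (-2.1080, -1.0880, -0.3120)
v + (F/m)dt = (-0.1373, 1.4907, 1.0440)
α = I⁻¹(τ − ω×Iω) = (1.9000, 1.9500, 1.8375)
new body rate ω' = (0.3520, 1.6560, -0.3530)
Hamilton product q⊗(0,ω) = (0.1500000, -0.6085786, 1.4106605, 0.3964465)
updated quaternion q' = (0.7117, 0.4747, 0.0563, 0.5148)

p' = (-2.1080, -1.0880, -0.3120)
q' = (0.7117, 0.4747, 0.0563, 0.5148)
v' = (-0.1373, 1.4907, 1.0440)
ω' = (0.3520, 1.6560, -0.3530)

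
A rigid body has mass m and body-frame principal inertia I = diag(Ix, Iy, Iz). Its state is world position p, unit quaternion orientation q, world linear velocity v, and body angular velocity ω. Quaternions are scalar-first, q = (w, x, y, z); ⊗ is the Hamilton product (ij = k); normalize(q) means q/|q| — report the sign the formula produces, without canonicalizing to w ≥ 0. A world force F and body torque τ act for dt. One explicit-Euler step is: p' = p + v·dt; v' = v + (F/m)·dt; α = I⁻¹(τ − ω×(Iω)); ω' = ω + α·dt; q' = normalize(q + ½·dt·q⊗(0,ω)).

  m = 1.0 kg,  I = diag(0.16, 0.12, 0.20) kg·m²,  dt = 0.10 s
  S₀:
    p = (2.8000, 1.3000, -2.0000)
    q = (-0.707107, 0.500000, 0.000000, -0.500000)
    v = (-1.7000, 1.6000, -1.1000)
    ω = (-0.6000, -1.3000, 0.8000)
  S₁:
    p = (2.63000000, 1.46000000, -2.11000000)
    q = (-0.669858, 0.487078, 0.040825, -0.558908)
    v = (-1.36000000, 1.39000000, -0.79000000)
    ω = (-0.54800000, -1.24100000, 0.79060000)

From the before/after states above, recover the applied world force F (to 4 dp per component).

velocity change Δv = (0.34000000, -0.21000000, 0.31000000)
applied force F = (3.4000, -2.1000, 3.1000)

F = (3.4000, -2.1000, 3.1000)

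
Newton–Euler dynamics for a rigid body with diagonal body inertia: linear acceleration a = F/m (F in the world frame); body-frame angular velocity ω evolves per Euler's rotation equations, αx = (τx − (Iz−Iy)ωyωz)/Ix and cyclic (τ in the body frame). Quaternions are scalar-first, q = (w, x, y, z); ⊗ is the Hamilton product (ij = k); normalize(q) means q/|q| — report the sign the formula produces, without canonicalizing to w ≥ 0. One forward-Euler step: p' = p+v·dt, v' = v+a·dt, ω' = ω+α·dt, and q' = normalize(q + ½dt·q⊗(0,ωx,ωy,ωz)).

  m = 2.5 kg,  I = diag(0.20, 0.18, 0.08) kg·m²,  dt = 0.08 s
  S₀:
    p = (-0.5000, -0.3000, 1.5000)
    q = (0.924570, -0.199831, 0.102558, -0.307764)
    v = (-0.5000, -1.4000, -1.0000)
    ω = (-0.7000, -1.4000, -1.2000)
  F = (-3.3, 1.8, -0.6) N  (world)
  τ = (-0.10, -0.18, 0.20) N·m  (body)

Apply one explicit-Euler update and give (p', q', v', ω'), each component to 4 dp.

p' = p + v·dt = (-0.5400, -0.4120, 1.4200)
v + (F/m)dt = (-0.6056, -1.3424, -1.0192)
precession coupling ω×(Iω) = (-0.1680, 0.1008, -0.0196)
(τ − ω×Iω)/I = (0.3400, -1.5600, 2.7450)
new body rate ω' = (-0.6728, -1.5248, -0.9804)
2q̇ = q⊗(0,ω) = (-0.3656173, -1.2011382, -1.3187604, -0.7579300)
q + ½dt·q⊗(0,ω), renormalized = (0.9071, -0.2471, 0.0497, -0.3370)

p' = (-0.5400, -0.4120, 1.4200)
q' = (0.9071, -0.2471, 0.0497, -0.3370)
v' = (-0.6056, -1.3424, -1.0192)
ω' = (-0.6728, -1.5248, -0.9804)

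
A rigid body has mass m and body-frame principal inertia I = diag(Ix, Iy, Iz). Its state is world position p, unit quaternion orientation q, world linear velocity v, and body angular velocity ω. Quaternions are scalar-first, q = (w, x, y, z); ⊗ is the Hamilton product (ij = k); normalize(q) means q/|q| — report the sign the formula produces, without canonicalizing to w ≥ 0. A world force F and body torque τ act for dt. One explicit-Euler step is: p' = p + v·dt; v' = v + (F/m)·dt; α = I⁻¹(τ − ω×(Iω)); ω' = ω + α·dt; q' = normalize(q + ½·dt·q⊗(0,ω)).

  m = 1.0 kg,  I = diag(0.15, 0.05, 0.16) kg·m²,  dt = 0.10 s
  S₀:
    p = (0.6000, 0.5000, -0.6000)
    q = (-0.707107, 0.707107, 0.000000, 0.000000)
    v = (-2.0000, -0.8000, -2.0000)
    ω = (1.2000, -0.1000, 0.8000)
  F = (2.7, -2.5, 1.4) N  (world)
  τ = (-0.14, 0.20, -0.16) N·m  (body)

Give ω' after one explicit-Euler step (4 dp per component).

ω' = (1.1125, 0.3192, 0.6925)

precession coupling ω×(Iω) = (-0.0088, -0.0096, 0.0120)
(τ − ω×Iω)/I = (-0.8747, 4.1920, -1.0750)
ω' = ω + α·dt = (1.1125, 0.3192, 0.6925)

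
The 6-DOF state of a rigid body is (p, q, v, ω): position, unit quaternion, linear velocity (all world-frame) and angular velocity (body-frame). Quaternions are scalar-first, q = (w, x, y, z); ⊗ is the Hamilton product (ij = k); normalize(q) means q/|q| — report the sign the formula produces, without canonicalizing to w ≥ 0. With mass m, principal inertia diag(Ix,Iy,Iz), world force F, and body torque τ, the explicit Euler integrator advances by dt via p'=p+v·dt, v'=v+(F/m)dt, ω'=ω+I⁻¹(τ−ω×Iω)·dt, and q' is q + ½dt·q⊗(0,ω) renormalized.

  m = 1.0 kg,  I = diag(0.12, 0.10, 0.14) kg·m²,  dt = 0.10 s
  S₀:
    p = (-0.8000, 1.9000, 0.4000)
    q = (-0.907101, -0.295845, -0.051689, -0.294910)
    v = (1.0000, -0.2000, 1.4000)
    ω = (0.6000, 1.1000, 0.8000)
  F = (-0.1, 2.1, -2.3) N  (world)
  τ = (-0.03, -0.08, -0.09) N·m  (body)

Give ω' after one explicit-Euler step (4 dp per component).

ω×(Iω) gyroscopic = (0.0352, -0.0096, -0.0132)
(τ − ω×Iω)/I = (-0.5433, -0.7040, -0.5486)
ω' = ω + α·dt = (0.5457, 1.0296, 0.7451)

ω' = (0.5457, 1.0296, 0.7451)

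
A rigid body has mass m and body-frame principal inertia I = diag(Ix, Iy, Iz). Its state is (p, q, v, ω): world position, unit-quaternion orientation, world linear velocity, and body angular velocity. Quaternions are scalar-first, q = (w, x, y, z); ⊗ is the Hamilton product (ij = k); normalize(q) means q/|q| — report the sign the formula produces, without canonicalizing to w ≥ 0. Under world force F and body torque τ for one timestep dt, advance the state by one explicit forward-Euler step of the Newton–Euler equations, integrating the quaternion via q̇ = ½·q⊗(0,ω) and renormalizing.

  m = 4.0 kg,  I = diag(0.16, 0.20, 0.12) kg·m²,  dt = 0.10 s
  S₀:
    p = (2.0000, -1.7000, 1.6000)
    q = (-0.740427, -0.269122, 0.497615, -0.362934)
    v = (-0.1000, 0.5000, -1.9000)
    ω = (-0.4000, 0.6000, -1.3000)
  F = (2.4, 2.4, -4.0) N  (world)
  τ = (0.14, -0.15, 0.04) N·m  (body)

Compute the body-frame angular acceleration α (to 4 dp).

ω×(Iω) gyroscopic = (0.0624, 0.0208, -0.0096)
α = I⁻¹(τ − ω×Iω) = (0.4850, -0.8540, 0.4133)

α = (0.4850, -0.8540, 0.4133)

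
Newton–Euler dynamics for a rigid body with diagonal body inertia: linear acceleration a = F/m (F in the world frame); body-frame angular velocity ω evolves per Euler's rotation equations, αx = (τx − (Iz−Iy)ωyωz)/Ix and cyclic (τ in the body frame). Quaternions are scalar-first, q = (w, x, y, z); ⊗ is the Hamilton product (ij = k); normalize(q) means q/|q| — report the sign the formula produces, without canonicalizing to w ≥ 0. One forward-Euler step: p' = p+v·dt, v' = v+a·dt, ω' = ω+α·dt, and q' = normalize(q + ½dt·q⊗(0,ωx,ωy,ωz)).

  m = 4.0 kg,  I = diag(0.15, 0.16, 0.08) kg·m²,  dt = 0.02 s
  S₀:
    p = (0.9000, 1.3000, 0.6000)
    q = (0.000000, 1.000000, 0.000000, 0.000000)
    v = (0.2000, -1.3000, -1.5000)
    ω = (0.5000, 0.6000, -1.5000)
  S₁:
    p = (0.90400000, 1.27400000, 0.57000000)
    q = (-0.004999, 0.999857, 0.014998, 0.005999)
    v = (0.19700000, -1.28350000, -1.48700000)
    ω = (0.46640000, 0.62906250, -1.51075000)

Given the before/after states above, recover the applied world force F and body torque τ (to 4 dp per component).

F = (-0.6000, 3.3000, 2.6000)
τ = (-0.1800, 0.1800, -0.0400)

Δω = ω₁−ω₀ = (-0.03360000, 0.02906250, -0.01075000)
applied torque τ = (-0.1800, 0.1800, -0.0400)
Δv = v₁−v₀ = (-0.00300000, 0.01650000, 0.01300000)
m·(v₁−v₀)/dt = (-0.6000, 3.3000, 2.6000)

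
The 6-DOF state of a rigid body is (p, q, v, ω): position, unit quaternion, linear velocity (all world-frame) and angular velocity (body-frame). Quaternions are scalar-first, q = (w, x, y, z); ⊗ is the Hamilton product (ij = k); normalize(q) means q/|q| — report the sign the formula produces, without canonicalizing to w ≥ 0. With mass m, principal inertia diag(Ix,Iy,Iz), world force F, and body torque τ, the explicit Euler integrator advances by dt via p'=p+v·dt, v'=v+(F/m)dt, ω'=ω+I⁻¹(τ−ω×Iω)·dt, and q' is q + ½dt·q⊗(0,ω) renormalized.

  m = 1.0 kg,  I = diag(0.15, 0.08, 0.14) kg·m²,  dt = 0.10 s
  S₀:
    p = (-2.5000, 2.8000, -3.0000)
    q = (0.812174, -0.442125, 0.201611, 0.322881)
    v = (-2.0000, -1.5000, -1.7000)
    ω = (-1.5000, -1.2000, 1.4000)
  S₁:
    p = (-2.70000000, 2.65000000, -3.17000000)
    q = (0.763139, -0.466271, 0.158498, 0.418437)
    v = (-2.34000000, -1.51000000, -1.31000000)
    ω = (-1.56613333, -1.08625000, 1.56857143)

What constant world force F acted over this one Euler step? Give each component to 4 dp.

F = (-3.4000, -0.1000, 3.9000)

v₁ − v₀ = (-0.34000000, -0.01000000, 0.39000000)
applied force F = (-3.4000, -0.1000, 3.9000)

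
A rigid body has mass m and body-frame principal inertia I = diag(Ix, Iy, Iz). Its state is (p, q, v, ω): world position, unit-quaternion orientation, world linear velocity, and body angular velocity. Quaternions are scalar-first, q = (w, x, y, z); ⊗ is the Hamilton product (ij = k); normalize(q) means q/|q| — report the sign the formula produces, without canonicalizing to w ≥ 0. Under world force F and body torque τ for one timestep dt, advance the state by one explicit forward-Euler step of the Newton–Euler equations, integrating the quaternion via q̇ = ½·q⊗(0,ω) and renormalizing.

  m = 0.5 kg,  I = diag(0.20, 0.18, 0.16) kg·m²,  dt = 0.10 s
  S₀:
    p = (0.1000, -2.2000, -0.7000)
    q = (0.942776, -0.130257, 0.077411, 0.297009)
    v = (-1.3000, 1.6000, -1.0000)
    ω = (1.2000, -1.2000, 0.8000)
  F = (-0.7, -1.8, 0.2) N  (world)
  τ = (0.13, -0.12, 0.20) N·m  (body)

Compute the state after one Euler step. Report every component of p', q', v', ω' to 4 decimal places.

p' = (-0.0300, -2.0400, -0.8000)
q' = (0.9392, -0.0525, 0.0437, 0.3364)
v' = (-1.4400, 1.2400, -0.9600)
ω' = (1.2554, -1.2880, 0.9070)

a = F/m = (-1.4000, -3.6000, 0.4000)
new position p' = (-0.0300, -2.0400, -0.8000)
v + (F/m)dt = (-1.4400, 1.2400, -0.9600)
precession coupling ω×(Iω) = (0.0192, 0.0384, 0.0288)
α = I⁻¹(τ − ω×Iω) = (0.5540, -0.8800, 1.0700)
new body rate ω' = (1.2554, -1.2880, 0.9070)
2q̇ = q⊗(0,ω) = (0.0115944, 1.5496708, -0.6707148, 0.8176360)
q + ½dt·q⊗(0,ω), renormalized = (0.9392, -0.0525, 0.0437, 0.3364)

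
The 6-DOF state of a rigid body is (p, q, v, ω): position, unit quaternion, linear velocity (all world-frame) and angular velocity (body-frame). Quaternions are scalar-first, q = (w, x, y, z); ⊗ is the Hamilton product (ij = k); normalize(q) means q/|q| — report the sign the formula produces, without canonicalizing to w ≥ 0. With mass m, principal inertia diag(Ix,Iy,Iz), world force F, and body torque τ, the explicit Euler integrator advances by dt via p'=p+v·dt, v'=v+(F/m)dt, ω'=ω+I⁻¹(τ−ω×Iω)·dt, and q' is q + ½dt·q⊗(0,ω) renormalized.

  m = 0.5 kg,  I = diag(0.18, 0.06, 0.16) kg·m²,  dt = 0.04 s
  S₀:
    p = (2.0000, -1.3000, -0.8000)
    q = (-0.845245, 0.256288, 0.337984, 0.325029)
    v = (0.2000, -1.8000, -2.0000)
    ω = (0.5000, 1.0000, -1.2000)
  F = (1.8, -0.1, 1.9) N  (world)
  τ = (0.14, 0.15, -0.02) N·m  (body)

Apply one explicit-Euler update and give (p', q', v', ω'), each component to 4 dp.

a = F/m = (3.6000, -0.2000, 3.8000)
p + v·dt = (2.0080, -1.3720, -0.8800)
new velocity v' = (0.3440, -1.8080, -1.8480)
precession coupling ω×(Iω) = (-0.1200, -0.0120, -0.0600)
α = I⁻¹(τ − ω×Iω) = (1.4444, 2.7000, 0.2500)
ω' = ω + α·dt = (0.5578, 1.1080, -1.1900)
2q̇ = q⊗(0,ω) = (-0.0760932, -1.1532323, -0.3751849, 1.1015900)
updated quaternion q' = (-0.8463, 0.2331, 0.3303, 0.3469)

p' = (2.0080, -1.3720, -0.8800)
q' = (-0.8463, 0.2331, 0.3303, 0.3469)
v' = (0.3440, -1.8080, -1.8480)
ω' = (0.5578, 1.1080, -1.1900)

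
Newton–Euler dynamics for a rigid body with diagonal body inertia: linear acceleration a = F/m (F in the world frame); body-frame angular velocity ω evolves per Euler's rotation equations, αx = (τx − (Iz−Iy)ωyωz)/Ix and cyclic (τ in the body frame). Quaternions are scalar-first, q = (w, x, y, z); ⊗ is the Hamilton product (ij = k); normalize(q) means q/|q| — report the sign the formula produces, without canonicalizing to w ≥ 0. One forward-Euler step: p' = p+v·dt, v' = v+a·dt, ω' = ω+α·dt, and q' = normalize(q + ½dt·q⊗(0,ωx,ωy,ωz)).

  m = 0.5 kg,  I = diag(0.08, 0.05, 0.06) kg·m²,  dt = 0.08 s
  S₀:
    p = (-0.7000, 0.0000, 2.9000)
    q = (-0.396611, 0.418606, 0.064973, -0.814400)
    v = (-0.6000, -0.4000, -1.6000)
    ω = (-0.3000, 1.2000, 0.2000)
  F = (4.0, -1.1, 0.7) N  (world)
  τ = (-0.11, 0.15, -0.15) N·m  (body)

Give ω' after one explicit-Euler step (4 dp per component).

ω' = (-0.4124, 1.4419, -0.0144)

ω×(Iω) gyroscopic = (0.0024, -0.0012, 0.0108)
α = I⁻¹(τ − ω×Iω) = (-1.4050, 3.0240, -2.6800)
ω + α·dt = (-0.4124, 1.4419, -0.0144)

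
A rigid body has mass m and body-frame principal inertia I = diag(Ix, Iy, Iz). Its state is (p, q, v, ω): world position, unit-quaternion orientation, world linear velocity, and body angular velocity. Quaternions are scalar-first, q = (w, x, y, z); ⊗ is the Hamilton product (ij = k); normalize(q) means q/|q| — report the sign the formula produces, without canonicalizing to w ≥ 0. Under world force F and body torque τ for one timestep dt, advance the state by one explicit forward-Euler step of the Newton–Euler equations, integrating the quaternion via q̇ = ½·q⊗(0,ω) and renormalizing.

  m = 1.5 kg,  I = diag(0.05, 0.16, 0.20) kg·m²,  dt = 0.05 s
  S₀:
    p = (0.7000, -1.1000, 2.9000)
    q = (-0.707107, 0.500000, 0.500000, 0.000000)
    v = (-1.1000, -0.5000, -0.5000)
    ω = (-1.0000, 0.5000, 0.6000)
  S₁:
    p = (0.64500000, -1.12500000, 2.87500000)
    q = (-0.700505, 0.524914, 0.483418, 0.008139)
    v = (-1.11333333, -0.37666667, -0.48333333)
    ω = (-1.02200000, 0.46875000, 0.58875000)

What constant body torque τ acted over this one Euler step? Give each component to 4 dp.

rate change Δω = (-0.02200000, -0.03125000, -0.01125000)
applied torque τ = (-0.0100, -0.0100, -0.1000)

τ = (-0.0100, -0.0100, -0.1000)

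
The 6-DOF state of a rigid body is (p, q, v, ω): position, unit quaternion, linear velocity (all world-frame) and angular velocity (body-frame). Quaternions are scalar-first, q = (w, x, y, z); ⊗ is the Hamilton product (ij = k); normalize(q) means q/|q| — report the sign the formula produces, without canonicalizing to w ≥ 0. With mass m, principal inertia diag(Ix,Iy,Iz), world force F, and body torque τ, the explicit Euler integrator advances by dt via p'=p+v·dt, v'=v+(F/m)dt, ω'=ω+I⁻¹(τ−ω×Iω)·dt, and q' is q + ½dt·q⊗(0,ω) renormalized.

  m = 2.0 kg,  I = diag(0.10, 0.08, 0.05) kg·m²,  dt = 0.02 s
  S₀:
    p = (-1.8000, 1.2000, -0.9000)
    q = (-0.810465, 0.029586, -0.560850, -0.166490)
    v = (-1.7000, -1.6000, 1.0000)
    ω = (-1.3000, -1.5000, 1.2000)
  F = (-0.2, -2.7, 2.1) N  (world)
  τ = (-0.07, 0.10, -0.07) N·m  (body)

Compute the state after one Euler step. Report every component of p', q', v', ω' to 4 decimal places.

gyro term ω×Iω = (0.0540, -0.0780, -0.0390)
α = I⁻¹(τ − ω×Iω) = (-1.2400, 2.2250, -0.6200)
ω + α·dt = (-1.3248, -1.4555, 1.1876)
Hamilton product q⊗(0,ω) = (-0.6030252, 0.1308495, 1.3966313, -1.7460420)
q' = normalize(q + ½dt·q⊗(0,ω)) = (-0.8163, 0.0309, -0.5467, -0.1839)
p' = p + v·dt = (-1.8340, 1.1680, -0.8800)
v' = v + a·dt = (-1.7020, -1.6270, 1.0210)

p' = (-1.8340, 1.1680, -0.8800)
q' = (-0.8163, 0.0309, -0.5467, -0.1839)
v' = (-1.7020, -1.6270, 1.0210)
ω' = (-1.3248, -1.4555, 1.1876)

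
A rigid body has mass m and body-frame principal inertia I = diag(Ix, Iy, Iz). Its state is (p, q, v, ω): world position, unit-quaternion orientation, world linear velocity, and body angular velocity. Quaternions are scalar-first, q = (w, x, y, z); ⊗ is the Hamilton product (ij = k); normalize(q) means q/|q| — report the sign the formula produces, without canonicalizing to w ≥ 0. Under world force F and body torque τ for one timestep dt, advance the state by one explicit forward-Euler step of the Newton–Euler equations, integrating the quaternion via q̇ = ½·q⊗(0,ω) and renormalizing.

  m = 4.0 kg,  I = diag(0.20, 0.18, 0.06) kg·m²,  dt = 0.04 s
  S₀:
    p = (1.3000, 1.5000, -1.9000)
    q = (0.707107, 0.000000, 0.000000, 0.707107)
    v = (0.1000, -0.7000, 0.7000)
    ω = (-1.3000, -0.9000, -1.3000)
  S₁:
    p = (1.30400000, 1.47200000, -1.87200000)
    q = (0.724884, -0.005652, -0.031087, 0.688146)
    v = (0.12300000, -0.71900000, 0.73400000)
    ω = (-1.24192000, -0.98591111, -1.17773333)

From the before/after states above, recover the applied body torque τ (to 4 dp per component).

τ = (0.1500, -0.1500, 0.1600)

Δω = ω₁−ω₀ = (0.05808000, -0.08591111, 0.12226667)
gyro term ω₀×Iω₀ = (-0.1404, 0.2366, -0.0234)
I·α + gyro = (0.1500, -0.1500, 0.1600)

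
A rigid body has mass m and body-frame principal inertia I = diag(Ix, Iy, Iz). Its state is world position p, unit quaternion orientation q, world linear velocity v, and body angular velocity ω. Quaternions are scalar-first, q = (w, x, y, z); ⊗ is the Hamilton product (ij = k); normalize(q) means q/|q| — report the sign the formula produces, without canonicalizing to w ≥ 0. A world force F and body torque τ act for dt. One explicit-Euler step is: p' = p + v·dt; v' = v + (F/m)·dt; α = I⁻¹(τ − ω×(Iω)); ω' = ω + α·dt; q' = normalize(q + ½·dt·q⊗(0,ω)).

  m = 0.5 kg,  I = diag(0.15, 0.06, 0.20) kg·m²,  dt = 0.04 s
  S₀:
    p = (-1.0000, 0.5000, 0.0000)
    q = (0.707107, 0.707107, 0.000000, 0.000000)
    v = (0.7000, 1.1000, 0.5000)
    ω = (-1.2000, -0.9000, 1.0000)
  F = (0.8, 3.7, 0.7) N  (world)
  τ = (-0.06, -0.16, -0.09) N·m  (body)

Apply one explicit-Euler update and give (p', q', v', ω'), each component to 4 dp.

p' = p + v·dt = (-0.9720, 0.5440, 0.0200)
v + (F/m)dt = (0.7640, 1.3960, 0.5560)
(τ − ω×Iω)/I = (0.4400, -3.6667, 0.0360)
ω' = ω + α·dt = (-1.1824, -1.0467, 1.0014)
Hamilton product q⊗(0,ω) = (0.8485284, -0.8485284, -1.3435033, 0.0707107)
q' = normalize(q + ½dt·q⊗(0,ω)) = (0.7236, 0.6897, -0.0269, 0.0014)

p' = (-0.9720, 0.5440, 0.0200)
q' = (0.7236, 0.6897, -0.0269, 0.0014)
v' = (0.7640, 1.3960, 0.5560)
ω' = (-1.1824, -1.0467, 1.0014)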